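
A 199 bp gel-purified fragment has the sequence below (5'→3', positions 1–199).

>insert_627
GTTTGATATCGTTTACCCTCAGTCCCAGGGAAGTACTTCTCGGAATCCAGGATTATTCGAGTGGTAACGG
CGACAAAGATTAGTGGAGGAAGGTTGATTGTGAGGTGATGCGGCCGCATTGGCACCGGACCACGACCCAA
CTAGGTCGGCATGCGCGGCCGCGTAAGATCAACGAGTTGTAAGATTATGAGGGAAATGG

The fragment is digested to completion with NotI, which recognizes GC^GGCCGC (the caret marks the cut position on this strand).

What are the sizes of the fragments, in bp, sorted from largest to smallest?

NotI sites (GCGGCCGC) start at positions 110, 155.
NotI cuts after base 2 of each site, so after positions 111, 156.
Linear molecule, 2 cuts → 3 fragments:
  1–111 → 111 bp
  112–156 → 45 bp
  157–199 → 43 bp
Sorted largest to smallest: 111, 45, 43 bp.

111, 45, 43 bp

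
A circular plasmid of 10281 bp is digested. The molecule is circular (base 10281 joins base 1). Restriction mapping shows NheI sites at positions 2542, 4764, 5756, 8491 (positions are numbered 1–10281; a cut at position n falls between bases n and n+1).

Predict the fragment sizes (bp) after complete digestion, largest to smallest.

Circular molecule, 4 cuts → 4 fragments:
  4764 − 2542 = 2222 bp
  5756 − 4764 = 992 bp
  8491 − 5756 = 2735 bp
  wrap: 10281 − 8491 + 2542 = 4332 bp
Sorted largest to smallest: 4332, 2735, 2222, 992 bp.

4332, 2735, 2222, 992 bp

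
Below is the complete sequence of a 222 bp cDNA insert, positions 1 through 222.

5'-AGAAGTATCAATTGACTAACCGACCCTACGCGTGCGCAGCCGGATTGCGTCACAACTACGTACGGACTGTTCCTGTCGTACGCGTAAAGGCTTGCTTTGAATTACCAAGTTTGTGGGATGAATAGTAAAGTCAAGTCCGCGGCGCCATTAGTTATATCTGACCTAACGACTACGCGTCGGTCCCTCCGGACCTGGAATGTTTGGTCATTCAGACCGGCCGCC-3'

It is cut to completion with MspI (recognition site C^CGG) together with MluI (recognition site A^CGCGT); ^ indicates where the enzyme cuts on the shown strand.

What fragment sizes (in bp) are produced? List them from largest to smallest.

92, 40, 28, 28, 14, 12, 8 bp

MspI sites (CCGG) start at positions 40, 186, 214.
MspI cuts after the first base of each site, so after positions 40, 186, 214.
MluI sites (ACGCGT) start at positions 28, 80, 172.
MluI cuts after the first base of each site, so after positions 28, 80, 172.
Combined cut positions: 28, 40, 80, 172, 186, 214.
Linear molecule, 6 cuts → 7 fragments:
  1–28 → 28 bp
  29–40 → 12 bp
  41–80 → 40 bp
  81–172 → 92 bp
  173–186 → 14 bp
  187–214 → 28 bp
  215–222 → 8 bp
Sorted largest to smallest: 92, 40, 28, 28, 14, 12, 8 bp.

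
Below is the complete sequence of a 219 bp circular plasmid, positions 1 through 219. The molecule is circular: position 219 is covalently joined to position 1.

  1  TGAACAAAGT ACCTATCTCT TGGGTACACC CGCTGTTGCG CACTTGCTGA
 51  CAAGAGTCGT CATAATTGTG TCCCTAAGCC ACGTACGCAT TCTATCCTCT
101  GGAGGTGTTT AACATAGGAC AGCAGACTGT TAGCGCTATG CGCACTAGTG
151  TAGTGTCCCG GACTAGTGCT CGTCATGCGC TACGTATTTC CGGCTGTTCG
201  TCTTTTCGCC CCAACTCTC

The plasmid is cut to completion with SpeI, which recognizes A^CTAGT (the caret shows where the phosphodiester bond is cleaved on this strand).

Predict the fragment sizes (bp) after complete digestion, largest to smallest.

201, 18 bp

SpeI sites (ACTAGT) start at positions 144, 162.
SpeI cuts after the first base of each site, so after positions 144, 162.
Circular molecule, 2 cuts → 2 fragments:
  145–162 → 18 bp
  163–219 then 1–144 → 57 + 144 = 201 bp
Sorted largest to smallest: 201, 18 bp.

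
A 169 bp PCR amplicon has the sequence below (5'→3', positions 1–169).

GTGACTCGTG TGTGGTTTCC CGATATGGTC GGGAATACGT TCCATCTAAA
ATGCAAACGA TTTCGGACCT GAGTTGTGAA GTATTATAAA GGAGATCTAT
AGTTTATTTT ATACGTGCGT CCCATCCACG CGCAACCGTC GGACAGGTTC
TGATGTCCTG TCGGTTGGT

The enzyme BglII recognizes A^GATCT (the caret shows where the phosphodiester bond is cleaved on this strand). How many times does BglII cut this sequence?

1

AGATCT occurs starting at position 93.
BglII cuts at 1 site.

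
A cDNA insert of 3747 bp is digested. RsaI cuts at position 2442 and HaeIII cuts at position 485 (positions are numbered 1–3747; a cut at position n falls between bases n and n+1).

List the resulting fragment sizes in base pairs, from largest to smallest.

Combined cut positions (sorted): 485, 2442.
Linear molecule, 2 cuts → 3 fragments:
  485 − 0 = 485 bp
  2442 − 485 = 1957 bp
  3747 − 2442 = 1305 bp
Sorted largest to smallest: 1957, 1305, 485 bp.

1957, 1305, 485 bp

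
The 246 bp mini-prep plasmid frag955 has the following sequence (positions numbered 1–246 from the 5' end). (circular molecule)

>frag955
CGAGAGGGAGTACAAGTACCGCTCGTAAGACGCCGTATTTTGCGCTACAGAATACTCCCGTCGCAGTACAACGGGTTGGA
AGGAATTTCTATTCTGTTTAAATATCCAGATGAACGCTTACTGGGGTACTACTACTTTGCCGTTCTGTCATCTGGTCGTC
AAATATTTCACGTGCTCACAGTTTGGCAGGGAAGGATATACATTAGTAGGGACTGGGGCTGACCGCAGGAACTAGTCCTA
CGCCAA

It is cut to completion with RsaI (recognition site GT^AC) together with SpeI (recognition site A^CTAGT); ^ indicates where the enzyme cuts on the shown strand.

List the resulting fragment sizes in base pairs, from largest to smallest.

RsaI sites (GTAC) start at positions 10, 16, 66, 126.
RsaI cuts after base 2 of each site, so after positions 11, 17, 67, 127.
The SpeI site (ACTAGT) starts at position 231.
SpeI cuts after the first base of each site, so after position 231.
Combined cut positions: 11, 17, 67, 127, 231.
Circular molecule, 5 cuts → 5 fragments:
  12–17 → 6 bp
  18–67 → 50 bp
  68–127 → 60 bp
  128–231 → 104 bp
  232–246 then 1–11 → 15 + 11 = 26 bp
Sorted largest to smallest: 104, 60, 50, 26, 6 bp.

104, 60, 50, 26, 6 bp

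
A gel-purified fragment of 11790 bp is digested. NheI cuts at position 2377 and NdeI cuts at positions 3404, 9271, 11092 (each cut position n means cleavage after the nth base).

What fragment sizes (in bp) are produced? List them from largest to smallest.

Combined cut positions (sorted): 2377, 3404, 9271, 11092.
Linear molecule, 4 cuts → 5 fragments:
  2377 − 0 = 2377 bp
  3404 − 2377 = 1027 bp
  9271 − 3404 = 5867 bp
  11092 − 9271 = 1821 bp
  11790 − 11092 = 698 bp
Sorted largest to smallest: 5867, 2377, 1821, 1027, 698 bp.

5867, 2377, 1821, 1027, 698 bp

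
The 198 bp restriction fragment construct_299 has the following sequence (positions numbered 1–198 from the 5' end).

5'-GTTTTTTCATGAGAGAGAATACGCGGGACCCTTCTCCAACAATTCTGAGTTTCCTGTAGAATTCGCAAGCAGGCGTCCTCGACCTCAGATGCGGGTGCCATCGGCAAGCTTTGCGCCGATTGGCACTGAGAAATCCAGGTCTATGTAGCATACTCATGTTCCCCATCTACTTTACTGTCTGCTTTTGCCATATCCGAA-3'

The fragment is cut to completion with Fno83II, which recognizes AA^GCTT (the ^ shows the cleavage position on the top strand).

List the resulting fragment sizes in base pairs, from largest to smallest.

The Fno83II site (AAGCTT) starts at position 106.
Fno83II cuts after base 2 of each site, so after position 107.
Linear molecule, 1 cut → 2 fragments:
  1–107 → 107 bp
  108–198 → 91 bp
Sorted largest to smallest: 107, 91 bp.

107, 91 bp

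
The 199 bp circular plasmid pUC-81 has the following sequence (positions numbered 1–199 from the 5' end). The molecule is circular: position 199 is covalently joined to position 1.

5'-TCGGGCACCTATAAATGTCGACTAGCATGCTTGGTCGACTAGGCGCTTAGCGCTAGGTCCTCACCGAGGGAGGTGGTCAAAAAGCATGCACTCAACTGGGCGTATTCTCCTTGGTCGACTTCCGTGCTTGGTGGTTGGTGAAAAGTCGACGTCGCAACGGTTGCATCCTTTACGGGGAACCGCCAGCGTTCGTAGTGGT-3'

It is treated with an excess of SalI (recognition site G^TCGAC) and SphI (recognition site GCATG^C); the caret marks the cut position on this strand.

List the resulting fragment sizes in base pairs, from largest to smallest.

SalI sites (GTCGAC) start at positions 17, 34, 114, 145.
SalI cuts after the first base of each site, so after positions 17, 34, 114, 145.
SphI sites (GCATGC) start at positions 25, 84.
SphI cuts after base 5 of each site (before the last base), so after positions 29, 88.
Combined cut positions: 17, 29, 34, 88, 114, 145.
Circular molecule, 6 cuts → 6 fragments:
  18–29 → 12 bp
  30–34 → 5 bp
  35–88 → 54 bp
  89–114 → 26 bp
  115–145 → 31 bp
  146–199 then 1–17 → 54 + 17 = 71 bp
Sorted largest to smallest: 71, 54, 31, 26, 12, 5 bp.

71, 54, 31, 26, 12, 5 bp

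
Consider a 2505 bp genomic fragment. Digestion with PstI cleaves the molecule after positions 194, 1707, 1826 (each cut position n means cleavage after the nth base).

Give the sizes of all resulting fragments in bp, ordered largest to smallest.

1513, 679, 194, 119 bp

Linear molecule, 3 cuts → 4 fragments:
  194 − 0 = 194 bp
  1707 − 194 = 1513 bp
  1826 − 1707 = 119 bp
  2505 − 1826 = 679 bp
Sorted largest to smallest: 1513, 679, 194, 119 bp.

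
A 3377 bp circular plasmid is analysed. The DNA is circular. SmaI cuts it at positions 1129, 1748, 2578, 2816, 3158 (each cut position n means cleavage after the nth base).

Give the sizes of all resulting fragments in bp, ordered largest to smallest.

Circular molecule, 5 cuts → 5 fragments:
  1748 − 1129 = 619 bp
  2578 − 1748 = 830 bp
  2816 − 2578 = 238 bp
  3158 − 2816 = 342 bp
  wrap: 3377 − 3158 + 1129 = 1348 bp
Sorted largest to smallest: 1348, 830, 619, 342, 238 bp.

1348, 830, 619, 342, 238 bp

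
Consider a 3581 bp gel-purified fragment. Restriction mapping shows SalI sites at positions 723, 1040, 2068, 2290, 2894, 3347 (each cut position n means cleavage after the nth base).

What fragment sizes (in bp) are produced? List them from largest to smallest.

Linear molecule, 6 cuts → 7 fragments:
  723 − 0 = 723 bp
  1040 − 723 = 317 bp
  2068 − 1040 = 1028 bp
  2290 − 2068 = 222 bp
  2894 − 2290 = 604 bp
  3347 − 2894 = 453 bp
  3581 − 3347 = 234 bp
Sorted largest to smallest: 1028, 723, 604, 453, 317, 234, 222 bp.

1028, 723, 604, 453, 317, 234, 222 bp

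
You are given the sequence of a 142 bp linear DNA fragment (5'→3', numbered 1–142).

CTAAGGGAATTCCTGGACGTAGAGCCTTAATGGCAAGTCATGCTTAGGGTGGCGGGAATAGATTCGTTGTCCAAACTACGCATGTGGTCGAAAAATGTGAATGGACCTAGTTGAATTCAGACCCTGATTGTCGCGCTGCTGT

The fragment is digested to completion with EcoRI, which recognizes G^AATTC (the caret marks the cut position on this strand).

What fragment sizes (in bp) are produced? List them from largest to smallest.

EcoRI sites (GAATTC) start at positions 7, 113.
EcoRI cuts after the first base of each site, so after positions 7, 113.
Linear molecule, 2 cuts → 3 fragments:
  1–7 → 7 bp
  8–113 → 106 bp
  114–142 → 29 bp
Sorted largest to smallest: 106, 29, 7 bp.

106, 29, 7 bp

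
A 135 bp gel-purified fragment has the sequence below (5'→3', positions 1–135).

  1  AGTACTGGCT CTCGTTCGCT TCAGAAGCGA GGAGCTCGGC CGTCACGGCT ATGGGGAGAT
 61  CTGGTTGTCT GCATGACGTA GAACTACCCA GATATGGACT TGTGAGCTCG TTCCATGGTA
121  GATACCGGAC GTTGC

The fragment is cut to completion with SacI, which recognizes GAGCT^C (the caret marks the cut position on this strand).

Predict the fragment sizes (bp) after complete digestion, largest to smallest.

72, 36, 27 bp

SacI sites (GAGCTC) start at positions 32, 104.
SacI cuts after base 5 of each site (before the last base), so after positions 36, 108.
Linear molecule, 2 cuts → 3 fragments:
  1–36 → 36 bp
  37–108 → 72 bp
  109–135 → 27 bp
Sorted largest to smallest: 72, 36, 27 bp.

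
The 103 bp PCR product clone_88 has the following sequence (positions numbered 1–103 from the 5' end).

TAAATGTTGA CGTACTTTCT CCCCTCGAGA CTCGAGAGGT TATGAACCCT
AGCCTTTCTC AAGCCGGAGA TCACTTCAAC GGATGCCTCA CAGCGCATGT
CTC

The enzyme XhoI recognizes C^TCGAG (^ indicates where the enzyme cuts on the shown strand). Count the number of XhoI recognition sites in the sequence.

CTCGAG occurs starting at positions 24, 31.
XhoI cuts at 2 sites.

2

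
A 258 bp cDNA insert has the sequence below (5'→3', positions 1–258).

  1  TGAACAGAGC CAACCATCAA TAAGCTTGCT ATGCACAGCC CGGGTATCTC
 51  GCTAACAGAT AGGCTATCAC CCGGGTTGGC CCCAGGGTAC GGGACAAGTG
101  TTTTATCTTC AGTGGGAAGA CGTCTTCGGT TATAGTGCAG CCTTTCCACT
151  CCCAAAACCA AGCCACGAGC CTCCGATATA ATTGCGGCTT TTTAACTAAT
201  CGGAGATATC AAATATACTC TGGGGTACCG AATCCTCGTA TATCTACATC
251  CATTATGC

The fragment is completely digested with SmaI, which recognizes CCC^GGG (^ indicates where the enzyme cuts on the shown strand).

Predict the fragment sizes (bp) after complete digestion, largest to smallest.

SmaI sites (CCCGGG) start at positions 39, 70.
SmaI cuts after base 3 of each site, so after positions 41, 72.
Linear molecule, 2 cuts → 3 fragments:
  1–41 → 41 bp
  42–72 → 31 bp
  73–258 → 186 bp
Sorted largest to smallest: 186, 41, 31 bp.

186, 41, 31 bp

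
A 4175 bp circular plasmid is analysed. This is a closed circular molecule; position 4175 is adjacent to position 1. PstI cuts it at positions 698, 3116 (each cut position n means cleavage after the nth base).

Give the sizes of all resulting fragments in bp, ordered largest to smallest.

Circular molecule, 2 cuts → 2 fragments:
  3116 − 698 = 2418 bp
  wrap: 4175 − 3116 + 698 = 1757 bp
Sorted largest to smallest: 2418, 1757 bp.

2418, 1757 bp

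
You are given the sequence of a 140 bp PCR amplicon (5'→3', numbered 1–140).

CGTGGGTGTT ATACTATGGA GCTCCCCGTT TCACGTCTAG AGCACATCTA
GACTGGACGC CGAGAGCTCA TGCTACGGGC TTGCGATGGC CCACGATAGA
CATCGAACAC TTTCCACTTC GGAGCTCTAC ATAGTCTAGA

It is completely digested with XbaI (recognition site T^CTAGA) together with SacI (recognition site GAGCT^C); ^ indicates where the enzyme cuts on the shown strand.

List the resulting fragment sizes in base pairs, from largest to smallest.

58, 23, 21, 13, 11, 9, 5 bp

XbaI sites (TCTAGA) start at positions 36, 47, 135.
XbaI cuts after the first base of each site, so after positions 36, 47, 135.
SacI sites (GAGCTC) start at positions 19, 64, 122.
SacI cuts after base 5 of each site (before the last base), so after positions 23, 68, 126.
Combined cut positions: 23, 36, 47, 68, 126, 135.
Linear molecule, 6 cuts → 7 fragments:
  1–23 → 23 bp
  24–36 → 13 bp
  37–47 → 11 bp
  48–68 → 21 bp
  69–126 → 58 bp
  127–135 → 9 bp
  136–140 → 5 bp
Sorted largest to smallest: 58, 23, 21, 13, 11, 9, 5 bp.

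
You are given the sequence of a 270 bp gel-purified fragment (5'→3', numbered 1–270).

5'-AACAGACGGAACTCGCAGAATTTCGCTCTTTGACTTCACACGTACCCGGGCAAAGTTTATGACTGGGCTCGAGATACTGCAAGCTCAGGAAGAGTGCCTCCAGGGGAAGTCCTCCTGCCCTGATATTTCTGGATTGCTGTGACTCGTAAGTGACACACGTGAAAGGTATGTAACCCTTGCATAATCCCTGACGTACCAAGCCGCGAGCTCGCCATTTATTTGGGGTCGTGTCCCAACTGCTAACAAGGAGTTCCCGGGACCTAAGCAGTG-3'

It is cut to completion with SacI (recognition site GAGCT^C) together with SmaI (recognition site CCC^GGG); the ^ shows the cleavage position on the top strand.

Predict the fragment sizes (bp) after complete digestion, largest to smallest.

162, 47, 46, 15 bp

The SacI site (GAGCTC) starts at position 205.
SacI cuts after base 5 of each site (before the last base), so after position 209.
SmaI sites (CCCGGG) start at positions 45, 253.
SmaI cuts after base 3 of each site, so after positions 47, 255.
Combined cut positions: 47, 209, 255.
Linear molecule, 3 cuts → 4 fragments:
  1–47 → 47 bp
  48–209 → 162 bp
  210–255 → 46 bp
  256–270 → 15 bp
Sorted largest to smallest: 162, 47, 46, 15 bp.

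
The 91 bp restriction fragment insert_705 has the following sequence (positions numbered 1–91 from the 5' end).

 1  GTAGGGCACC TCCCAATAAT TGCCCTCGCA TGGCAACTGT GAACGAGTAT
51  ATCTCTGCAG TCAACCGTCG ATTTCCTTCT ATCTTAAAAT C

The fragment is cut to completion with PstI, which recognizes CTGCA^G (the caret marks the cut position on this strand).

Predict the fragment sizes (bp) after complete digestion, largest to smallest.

59, 32 bp

The PstI site (CTGCAG) starts at position 55.
PstI cuts after base 5 of each site (before the last base), so after position 59.
Linear molecule, 1 cut → 2 fragments:
  1–59 → 59 bp
  60–91 → 32 bp
Sorted largest to smallest: 59, 32 bp.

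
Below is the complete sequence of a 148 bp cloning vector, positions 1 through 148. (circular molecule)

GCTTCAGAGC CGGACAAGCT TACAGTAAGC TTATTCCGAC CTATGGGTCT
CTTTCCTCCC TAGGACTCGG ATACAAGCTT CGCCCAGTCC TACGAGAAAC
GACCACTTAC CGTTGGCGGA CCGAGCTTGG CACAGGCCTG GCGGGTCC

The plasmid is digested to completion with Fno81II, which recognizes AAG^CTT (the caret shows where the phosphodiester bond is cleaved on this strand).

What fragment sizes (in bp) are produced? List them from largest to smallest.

Fno81II sites (AAGCTT) start at positions 16, 27, 75.
Fno81II cuts after base 3 of each site, so after positions 18, 29, 77.
Circular molecule, 3 cuts → 3 fragments:
  19–29 → 11 bp
  30–77 → 48 bp
  78–148 then 1–18 → 71 + 18 = 89 bp
Sorted largest to smallest: 89, 48, 11 bp.

89, 48, 11 bp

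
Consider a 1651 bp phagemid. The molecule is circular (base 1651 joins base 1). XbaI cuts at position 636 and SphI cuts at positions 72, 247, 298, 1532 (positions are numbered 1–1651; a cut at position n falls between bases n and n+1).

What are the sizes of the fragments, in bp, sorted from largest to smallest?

Combined cut positions (sorted): 72, 247, 298, 636, 1532.
Circular molecule, 5 cuts → 5 fragments:
  247 − 72 = 175 bp
  298 − 247 = 51 bp
  636 − 298 = 338 bp
  1532 − 636 = 896 bp
  wrap: 1651 − 1532 + 72 = 191 bp
Sorted largest to smallest: 896, 338, 191, 175, 51 bp.

896, 338, 191, 175, 51 bp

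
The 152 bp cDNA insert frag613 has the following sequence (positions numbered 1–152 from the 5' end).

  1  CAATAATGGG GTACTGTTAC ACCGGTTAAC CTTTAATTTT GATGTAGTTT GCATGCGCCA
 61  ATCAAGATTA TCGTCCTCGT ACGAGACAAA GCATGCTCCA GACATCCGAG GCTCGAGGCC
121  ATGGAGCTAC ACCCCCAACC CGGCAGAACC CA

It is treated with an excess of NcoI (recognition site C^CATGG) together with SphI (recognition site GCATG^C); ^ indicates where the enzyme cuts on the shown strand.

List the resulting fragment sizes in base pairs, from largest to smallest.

55, 40, 33, 24 bp

The NcoI site (CCATGG) starts at position 119.
NcoI cuts after the first base of each site, so after position 119.
SphI sites (GCATGC) start at positions 51, 91.
SphI cuts after base 5 of each site (before the last base), so after positions 55, 95.
Combined cut positions: 55, 95, 119.
Linear molecule, 3 cuts → 4 fragments:
  1–55 → 55 bp
  56–95 → 40 bp
  96–119 → 24 bp
  120–152 → 33 bp
Sorted largest to smallest: 55, 40, 33, 24 bp.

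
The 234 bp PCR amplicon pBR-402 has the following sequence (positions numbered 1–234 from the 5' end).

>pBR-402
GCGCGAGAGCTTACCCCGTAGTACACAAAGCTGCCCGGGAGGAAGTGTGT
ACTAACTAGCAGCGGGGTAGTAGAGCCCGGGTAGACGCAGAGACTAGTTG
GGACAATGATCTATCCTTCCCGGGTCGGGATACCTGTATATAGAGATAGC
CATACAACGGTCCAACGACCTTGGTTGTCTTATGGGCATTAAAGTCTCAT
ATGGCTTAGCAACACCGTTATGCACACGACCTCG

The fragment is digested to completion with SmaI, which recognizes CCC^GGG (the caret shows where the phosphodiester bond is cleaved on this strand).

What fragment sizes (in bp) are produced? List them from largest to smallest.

SmaI sites (CCCGGG) start at positions 34, 76, 119.
SmaI cuts after base 3 of each site, so after positions 36, 78, 121.
Linear molecule, 3 cuts → 4 fragments:
  1–36 → 36 bp
  37–78 → 42 bp
  79–121 → 43 bp
  122–234 → 113 bp
Sorted largest to smallest: 113, 43, 42, 36 bp.

113, 43, 42, 36 bp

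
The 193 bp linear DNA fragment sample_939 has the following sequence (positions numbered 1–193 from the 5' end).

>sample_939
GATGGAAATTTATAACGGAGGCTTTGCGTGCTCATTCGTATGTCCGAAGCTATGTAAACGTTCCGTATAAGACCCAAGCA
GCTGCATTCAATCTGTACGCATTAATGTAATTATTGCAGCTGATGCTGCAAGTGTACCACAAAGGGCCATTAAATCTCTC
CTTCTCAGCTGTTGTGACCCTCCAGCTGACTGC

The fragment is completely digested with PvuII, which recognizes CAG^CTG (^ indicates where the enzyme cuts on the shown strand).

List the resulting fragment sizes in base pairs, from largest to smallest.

81, 49, 38, 17, 8 bp

PvuII sites (CAGCTG) start at positions 79, 117, 166, 183.
PvuII cuts after base 3 of each site, so after positions 81, 119, 168, 185.
Linear molecule, 4 cuts → 5 fragments:
  1–81 → 81 bp
  82–119 → 38 bp
  120–168 → 49 bp
  169–185 → 17 bp
  186–193 → 8 bp
Sorted largest to smallest: 81, 49, 38, 17, 8 bp.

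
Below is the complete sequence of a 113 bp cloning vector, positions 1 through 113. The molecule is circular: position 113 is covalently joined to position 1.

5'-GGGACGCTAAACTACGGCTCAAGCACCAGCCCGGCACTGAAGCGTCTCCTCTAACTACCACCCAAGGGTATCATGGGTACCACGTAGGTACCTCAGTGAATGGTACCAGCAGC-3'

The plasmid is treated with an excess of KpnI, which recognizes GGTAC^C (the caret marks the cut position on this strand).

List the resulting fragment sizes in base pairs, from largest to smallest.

87, 15, 11 bp

KpnI sites (GGTACC) start at positions 76, 87, 102.
KpnI cuts after base 5 of each site (before the last base), so after positions 80, 91, 106.
Circular molecule, 3 cuts → 3 fragments:
  81–91 → 11 bp
  92–106 → 15 bp
  107–113 then 1–80 → 7 + 80 = 87 bp
Sorted largest to smallest: 87, 15, 11 bp.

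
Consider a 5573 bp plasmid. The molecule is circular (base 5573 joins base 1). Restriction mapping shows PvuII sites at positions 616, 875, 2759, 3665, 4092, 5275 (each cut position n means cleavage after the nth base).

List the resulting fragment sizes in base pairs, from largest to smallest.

1884, 1183, 914, 906, 427, 259 bp

Circular molecule, 6 cuts → 6 fragments:
  875 − 616 = 259 bp
  2759 − 875 = 1884 bp
  3665 − 2759 = 906 bp
  4092 − 3665 = 427 bp
  5275 − 4092 = 1183 bp
  wrap: 5573 − 5275 + 616 = 914 bp
Sorted largest to smallest: 1884, 1183, 914, 906, 427, 259 bp.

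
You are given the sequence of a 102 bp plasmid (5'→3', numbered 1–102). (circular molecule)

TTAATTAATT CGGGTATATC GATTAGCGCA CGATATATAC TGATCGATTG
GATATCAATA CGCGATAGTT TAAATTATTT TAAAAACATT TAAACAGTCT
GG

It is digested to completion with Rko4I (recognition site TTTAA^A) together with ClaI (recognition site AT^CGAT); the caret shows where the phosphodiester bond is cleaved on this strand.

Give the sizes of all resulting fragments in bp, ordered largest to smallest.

29, 28, 25, 10, 10 bp

Rko4I sites (TTTAAA) start at positions 69, 79, 89.
Rko4I cuts after base 5 of each site (before the last base), so after positions 73, 83, 93.
ClaI sites (ATCGAT) start at positions 18, 43.
ClaI cuts after base 2 of each site, so after positions 19, 44.
Combined cut positions: 19, 44, 73, 83, 93.
Circular molecule, 5 cuts → 5 fragments:
  20–44 → 25 bp
  45–73 → 29 bp
  74–83 → 10 bp
  84–93 → 10 bp
  94–102 then 1–19 → 9 + 19 = 28 bp
Sorted largest to smallest: 29, 28, 25, 10, 10 bp.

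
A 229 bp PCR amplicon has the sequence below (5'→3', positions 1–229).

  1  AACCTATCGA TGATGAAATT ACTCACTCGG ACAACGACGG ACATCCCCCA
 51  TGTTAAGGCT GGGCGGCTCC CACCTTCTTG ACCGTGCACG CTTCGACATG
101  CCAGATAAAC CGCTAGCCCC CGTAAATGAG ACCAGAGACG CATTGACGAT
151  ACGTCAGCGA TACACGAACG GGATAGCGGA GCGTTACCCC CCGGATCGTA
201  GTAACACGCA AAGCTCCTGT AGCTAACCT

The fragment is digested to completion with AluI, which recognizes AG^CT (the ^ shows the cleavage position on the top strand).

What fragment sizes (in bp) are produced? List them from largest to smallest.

AluI sites (AGCT) start at positions 212, 221.
AluI cuts after base 2 of each site, so after positions 213, 222.
Linear molecule, 2 cuts → 3 fragments:
  1–213 → 213 bp
  214–222 → 9 bp
  223–229 → 7 bp
Sorted largest to smallest: 213, 9, 7 bp.

213, 9, 7 bp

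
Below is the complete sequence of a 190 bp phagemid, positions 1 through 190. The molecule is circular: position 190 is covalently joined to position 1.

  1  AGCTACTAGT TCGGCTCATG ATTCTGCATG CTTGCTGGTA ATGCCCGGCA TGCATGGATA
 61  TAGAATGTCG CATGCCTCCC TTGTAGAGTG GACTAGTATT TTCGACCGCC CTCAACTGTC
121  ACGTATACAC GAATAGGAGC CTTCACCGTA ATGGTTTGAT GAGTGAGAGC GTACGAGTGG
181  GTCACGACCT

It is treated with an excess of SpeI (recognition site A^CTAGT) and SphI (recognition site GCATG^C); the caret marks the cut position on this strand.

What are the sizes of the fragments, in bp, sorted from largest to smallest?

SpeI sites (ACTAGT) start at positions 5, 92.
SpeI cuts after the first base of each site, so after positions 5, 92.
SphI sites (GCATGC) start at positions 26, 48, 70.
SphI cuts after base 5 of each site (before the last base), so after positions 30, 52, 74.
Combined cut positions: 5, 30, 52, 74, 92.
Circular molecule, 5 cuts → 5 fragments:
  6–30 → 25 bp
  31–52 → 22 bp
  53–74 → 22 bp
  75–92 → 18 bp
  93–190 then 1–5 → 98 + 5 = 103 bp
Sorted largest to smallest: 103, 25, 22, 22, 18 bp.

103, 25, 22, 22, 18 bp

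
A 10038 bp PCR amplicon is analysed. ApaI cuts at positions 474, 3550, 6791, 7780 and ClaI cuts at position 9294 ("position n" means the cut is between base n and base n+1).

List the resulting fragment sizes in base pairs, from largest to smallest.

Combined cut positions (sorted): 474, 3550, 6791, 7780, 9294.
Linear molecule, 5 cuts → 6 fragments:
  474 − 0 = 474 bp
  3550 − 474 = 3076 bp
  6791 − 3550 = 3241 bp
  7780 − 6791 = 989 bp
  9294 − 7780 = 1514 bp
  10038 − 9294 = 744 bp
Sorted largest to smallest: 3241, 3076, 1514, 989, 744, 474 bp.

3241, 3076, 1514, 989, 744, 474 bp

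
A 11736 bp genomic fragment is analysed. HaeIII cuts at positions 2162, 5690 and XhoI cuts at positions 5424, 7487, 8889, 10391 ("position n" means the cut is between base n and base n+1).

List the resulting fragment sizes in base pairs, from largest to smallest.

Combined cut positions (sorted): 2162, 5424, 5690, 7487, 8889, 10391.
Linear molecule, 6 cuts → 7 fragments:
  2162 − 0 = 2162 bp
  5424 − 2162 = 3262 bp
  5690 − 5424 = 266 bp
  7487 − 5690 = 1797 bp
  8889 − 7487 = 1402 bp
  10391 − 8889 = 1502 bp
  11736 − 10391 = 1345 bp
Sorted largest to smallest: 3262, 2162, 1797, 1502, 1402, 1345, 266 bp.

3262, 2162, 1797, 1502, 1402, 1345, 266 bp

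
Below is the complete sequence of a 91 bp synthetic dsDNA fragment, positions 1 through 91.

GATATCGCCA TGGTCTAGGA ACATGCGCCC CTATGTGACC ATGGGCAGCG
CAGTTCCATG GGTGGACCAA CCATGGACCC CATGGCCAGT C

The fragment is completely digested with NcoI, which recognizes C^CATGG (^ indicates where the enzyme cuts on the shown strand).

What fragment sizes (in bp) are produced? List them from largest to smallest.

NcoI sites (CCATGG) start at positions 8, 39, 56, 71, 80.
NcoI cuts after the first base of each site, so after positions 8, 39, 56, 71, 80.
Linear molecule, 5 cuts → 6 fragments:
  1–8 → 8 bp
  9–39 → 31 bp
  40–56 → 17 bp
  57–71 → 15 bp
  72–80 → 9 bp
  81–91 → 11 bp
Sorted largest to smallest: 31, 17, 15, 11, 9, 8 bp.

31, 17, 15, 11, 9, 8 bp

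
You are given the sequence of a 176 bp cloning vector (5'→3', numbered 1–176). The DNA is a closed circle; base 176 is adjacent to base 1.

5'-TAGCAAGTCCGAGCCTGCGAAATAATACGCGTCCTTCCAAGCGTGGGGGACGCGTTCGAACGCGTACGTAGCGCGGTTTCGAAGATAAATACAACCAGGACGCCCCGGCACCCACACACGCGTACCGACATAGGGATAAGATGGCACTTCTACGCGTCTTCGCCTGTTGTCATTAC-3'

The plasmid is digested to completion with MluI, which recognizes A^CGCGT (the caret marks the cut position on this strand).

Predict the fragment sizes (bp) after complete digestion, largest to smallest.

58, 51, 34, 23, 10 bp

MluI sites (ACGCGT) start at positions 27, 50, 60, 118, 152.
MluI cuts after the first base of each site, so after positions 27, 50, 60, 118, 152.
Circular molecule, 5 cuts → 5 fragments:
  28–50 → 23 bp
  51–60 → 10 bp
  61–118 → 58 bp
  119–152 → 34 bp
  153–176 then 1–27 → 24 + 27 = 51 bp
Sorted largest to smallest: 58, 51, 34, 23, 10 bp.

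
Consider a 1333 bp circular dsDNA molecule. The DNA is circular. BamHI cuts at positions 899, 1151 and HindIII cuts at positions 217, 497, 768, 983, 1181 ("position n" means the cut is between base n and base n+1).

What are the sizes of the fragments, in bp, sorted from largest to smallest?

369, 280, 271, 168, 131, 84, 30 bp

Combined cut positions (sorted): 217, 497, 768, 899, 983, 1151, 1181.
Circular molecule, 7 cuts → 7 fragments:
  497 − 217 = 280 bp
  768 − 497 = 271 bp
  899 − 768 = 131 bp
  983 − 899 = 84 bp
  1151 − 983 = 168 bp
  1181 − 1151 = 30 bp
  wrap: 1333 − 1181 + 217 = 369 bp
Sorted largest to smallest: 369, 280, 271, 168, 131, 84, 30 bp.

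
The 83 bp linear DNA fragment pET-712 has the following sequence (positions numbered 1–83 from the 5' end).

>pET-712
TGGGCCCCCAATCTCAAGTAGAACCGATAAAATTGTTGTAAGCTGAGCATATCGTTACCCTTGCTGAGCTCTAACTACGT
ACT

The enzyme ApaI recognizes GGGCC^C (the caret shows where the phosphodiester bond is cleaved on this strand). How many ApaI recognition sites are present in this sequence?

1

GGGCCC occurs starting at position 2.
ApaI cuts at 1 site.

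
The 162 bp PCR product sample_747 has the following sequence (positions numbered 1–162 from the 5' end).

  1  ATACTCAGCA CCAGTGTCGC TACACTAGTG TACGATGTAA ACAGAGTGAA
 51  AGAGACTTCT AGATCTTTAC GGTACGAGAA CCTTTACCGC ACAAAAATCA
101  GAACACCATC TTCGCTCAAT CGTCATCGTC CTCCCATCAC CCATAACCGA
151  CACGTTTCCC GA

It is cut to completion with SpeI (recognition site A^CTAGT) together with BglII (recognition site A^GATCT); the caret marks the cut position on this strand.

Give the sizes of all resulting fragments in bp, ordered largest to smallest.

The SpeI site (ACTAGT) starts at position 24.
SpeI cuts after the first base of each site, so after position 24.
The BglII site (AGATCT) starts at position 61.
BglII cuts after the first base of each site, so after position 61.
Combined cut positions: 24, 61.
Linear molecule, 2 cuts → 3 fragments:
  1–24 → 24 bp
  25–61 → 37 bp
  62–162 → 101 bp
Sorted largest to smallest: 101, 37, 24 bp.

101, 37, 24 bp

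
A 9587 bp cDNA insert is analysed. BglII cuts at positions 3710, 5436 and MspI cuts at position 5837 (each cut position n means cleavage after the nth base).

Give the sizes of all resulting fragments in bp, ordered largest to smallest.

Combined cut positions (sorted): 3710, 5436, 5837.
Linear molecule, 3 cuts → 4 fragments:
  3710 − 0 = 3710 bp
  5436 − 3710 = 1726 bp
  5837 − 5436 = 401 bp
  9587 − 5837 = 3750 bp
Sorted largest to smallest: 3750, 3710, 1726, 401 bp.

3750, 3710, 1726, 401 bp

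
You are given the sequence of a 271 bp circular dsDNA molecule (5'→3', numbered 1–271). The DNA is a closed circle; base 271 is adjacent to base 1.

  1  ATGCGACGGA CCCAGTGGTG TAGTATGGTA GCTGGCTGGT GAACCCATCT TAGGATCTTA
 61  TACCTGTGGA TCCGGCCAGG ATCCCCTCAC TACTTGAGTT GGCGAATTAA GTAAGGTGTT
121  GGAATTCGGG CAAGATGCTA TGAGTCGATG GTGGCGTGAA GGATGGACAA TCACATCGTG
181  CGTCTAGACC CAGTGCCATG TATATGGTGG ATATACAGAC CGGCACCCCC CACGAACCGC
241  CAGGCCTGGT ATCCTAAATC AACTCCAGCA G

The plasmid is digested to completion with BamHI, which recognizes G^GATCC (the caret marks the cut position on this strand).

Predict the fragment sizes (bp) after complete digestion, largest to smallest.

BamHI sites (GGATCC) start at positions 68, 79.
BamHI cuts after the first base of each site, so after positions 68, 79.
Circular molecule, 2 cuts → 2 fragments:
  69–79 → 11 bp
  80–271 then 1–68 → 192 + 68 = 260 bp
Sorted largest to smallest: 260, 11 bp.

260, 11 bp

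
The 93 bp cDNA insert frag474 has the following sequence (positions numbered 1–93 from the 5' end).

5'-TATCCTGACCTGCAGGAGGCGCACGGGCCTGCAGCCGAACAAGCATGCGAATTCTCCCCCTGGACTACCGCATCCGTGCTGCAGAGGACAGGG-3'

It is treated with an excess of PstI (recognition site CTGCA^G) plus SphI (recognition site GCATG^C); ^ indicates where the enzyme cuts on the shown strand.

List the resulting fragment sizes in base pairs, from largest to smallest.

PstI sites (CTGCAG) start at positions 10, 29, 79.
PstI cuts after base 5 of each site (before the last base), so after positions 14, 33, 83.
The SphI site (GCATGC) starts at position 43.
SphI cuts after base 5 of each site (before the last base), so after position 47.
Combined cut positions: 14, 33, 47, 83.
Linear molecule, 4 cuts → 5 fragments:
  1–14 → 14 bp
  15–33 → 19 bp
  34–47 → 14 bp
  48–83 → 36 bp
  84–93 → 10 bp
Sorted largest to smallest: 36, 19, 14, 14, 10 bp.

36, 19, 14, 14, 10 bp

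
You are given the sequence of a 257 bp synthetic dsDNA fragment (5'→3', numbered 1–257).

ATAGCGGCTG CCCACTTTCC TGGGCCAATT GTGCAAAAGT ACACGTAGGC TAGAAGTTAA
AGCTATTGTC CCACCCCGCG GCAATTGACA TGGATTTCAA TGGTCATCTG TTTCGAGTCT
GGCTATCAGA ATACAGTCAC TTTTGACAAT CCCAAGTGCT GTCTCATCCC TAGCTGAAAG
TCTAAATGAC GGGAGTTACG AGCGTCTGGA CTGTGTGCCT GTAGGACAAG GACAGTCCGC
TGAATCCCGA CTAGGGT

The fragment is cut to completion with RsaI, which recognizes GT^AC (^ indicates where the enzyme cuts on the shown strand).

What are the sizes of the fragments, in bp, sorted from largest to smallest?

217, 40 bp

The RsaI site (GTAC) starts at position 39.
RsaI cuts after base 2 of each site, so after position 40.
Linear molecule, 1 cut → 2 fragments:
  1–40 → 40 bp
  41–257 → 217 bp
Sorted largest to smallest: 217, 40 bp.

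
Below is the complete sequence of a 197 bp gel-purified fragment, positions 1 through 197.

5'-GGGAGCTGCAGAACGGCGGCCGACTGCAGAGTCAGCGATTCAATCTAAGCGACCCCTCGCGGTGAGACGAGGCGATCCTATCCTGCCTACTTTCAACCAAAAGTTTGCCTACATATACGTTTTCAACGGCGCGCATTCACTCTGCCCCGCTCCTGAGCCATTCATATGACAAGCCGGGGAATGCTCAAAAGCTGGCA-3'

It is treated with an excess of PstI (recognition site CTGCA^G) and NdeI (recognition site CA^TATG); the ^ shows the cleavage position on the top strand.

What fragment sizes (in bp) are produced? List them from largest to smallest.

136, 33, 18, 10 bp

PstI sites (CTGCAG) start at positions 6, 24.
PstI cuts after base 5 of each site (before the last base), so after positions 10, 28.
The NdeI site (CATATG) starts at position 163.
NdeI cuts after base 2 of each site, so after position 164.
Combined cut positions: 10, 28, 164.
Linear molecule, 3 cuts → 4 fragments:
  1–10 → 10 bp
  11–28 → 18 bp
  29–164 → 136 bp
  165–197 → 33 bp
Sorted largest to smallest: 136, 33, 18, 10 bp.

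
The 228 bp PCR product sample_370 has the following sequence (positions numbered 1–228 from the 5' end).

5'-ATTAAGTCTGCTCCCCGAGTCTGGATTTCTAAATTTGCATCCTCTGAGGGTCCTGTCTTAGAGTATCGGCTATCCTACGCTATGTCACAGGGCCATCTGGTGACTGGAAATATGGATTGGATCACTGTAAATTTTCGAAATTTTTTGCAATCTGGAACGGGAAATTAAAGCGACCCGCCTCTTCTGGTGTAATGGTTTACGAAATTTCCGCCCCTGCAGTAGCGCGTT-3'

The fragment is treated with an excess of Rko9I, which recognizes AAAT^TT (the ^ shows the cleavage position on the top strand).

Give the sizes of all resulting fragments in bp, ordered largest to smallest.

Rko9I sites (AAATTT) start at positions 31, 129, 138, 202.
Rko9I cuts after base 4 of each site, so after positions 34, 132, 141, 205.
Linear molecule, 4 cuts → 5 fragments:
  1–34 → 34 bp
  35–132 → 98 bp
  133–141 → 9 bp
  142–205 → 64 bp
  206–228 → 23 bp
Sorted largest to smallest: 98, 64, 34, 23, 9 bp.

98, 64, 34, 23, 9 bp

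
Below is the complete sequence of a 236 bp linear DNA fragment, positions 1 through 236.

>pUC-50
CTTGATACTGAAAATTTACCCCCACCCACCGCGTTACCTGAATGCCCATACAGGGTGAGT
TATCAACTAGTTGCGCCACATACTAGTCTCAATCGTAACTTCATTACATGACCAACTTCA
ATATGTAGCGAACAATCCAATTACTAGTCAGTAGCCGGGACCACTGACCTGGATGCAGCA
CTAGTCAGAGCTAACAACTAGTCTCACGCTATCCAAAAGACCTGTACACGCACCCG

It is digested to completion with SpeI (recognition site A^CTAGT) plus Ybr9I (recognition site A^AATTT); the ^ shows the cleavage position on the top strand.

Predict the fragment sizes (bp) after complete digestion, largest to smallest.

61, 54, 39, 37, 17, 16, 12 bp

SpeI sites (ACTAGT) start at positions 66, 82, 143, 180, 197.
SpeI cuts after the first base of each site, so after positions 66, 82, 143, 180, 197.
The Ybr9I site (AAATTT) starts at position 12.
Ybr9I cuts after the first base of each site, so after position 12.
Combined cut positions: 12, 66, 82, 143, 180, 197.
Linear molecule, 6 cuts → 7 fragments:
  1–12 → 12 bp
  13–66 → 54 bp
  67–82 → 16 bp
  83–143 → 61 bp
  144–180 → 37 bp
  181–197 → 17 bp
  198–236 → 39 bp
Sorted largest to smallest: 61, 54, 39, 37, 17, 16, 12 bp.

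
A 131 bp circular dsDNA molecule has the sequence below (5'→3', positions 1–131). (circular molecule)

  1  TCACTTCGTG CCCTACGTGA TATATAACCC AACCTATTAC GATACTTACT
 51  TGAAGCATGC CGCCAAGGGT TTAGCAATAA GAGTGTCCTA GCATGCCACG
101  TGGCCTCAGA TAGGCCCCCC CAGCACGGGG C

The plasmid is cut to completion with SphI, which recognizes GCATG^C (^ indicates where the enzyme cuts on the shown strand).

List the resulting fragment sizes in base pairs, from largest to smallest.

95, 36 bp

SphI sites (GCATGC) start at positions 55, 91.
SphI cuts after base 5 of each site (before the last base), so after positions 59, 95.
Circular molecule, 2 cuts → 2 fragments:
  60–95 → 36 bp
  96–131 then 1–59 → 36 + 59 = 95 bp
Sorted largest to smallest: 95, 36 bp.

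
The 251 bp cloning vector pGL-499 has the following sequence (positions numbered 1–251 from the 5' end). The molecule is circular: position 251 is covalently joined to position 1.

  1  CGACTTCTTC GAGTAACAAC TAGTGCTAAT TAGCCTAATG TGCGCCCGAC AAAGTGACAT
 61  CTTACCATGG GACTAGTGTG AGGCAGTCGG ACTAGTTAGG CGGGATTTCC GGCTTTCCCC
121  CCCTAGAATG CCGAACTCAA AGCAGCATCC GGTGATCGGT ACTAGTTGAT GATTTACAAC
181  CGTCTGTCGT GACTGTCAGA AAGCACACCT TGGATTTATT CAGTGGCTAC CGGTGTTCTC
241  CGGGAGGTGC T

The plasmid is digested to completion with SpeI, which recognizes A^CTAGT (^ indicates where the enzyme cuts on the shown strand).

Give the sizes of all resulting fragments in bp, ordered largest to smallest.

SpeI sites (ACTAGT) start at positions 19, 72, 91, 161.
SpeI cuts after the first base of each site, so after positions 19, 72, 91, 161.
Circular molecule, 4 cuts → 4 fragments:
  20–72 → 53 bp
  73–91 → 19 bp
  92–161 → 70 bp
  162–251 then 1–19 → 90 + 19 = 109 bp
Sorted largest to smallest: 109, 70, 53, 19 bp.

109, 70, 53, 19 bp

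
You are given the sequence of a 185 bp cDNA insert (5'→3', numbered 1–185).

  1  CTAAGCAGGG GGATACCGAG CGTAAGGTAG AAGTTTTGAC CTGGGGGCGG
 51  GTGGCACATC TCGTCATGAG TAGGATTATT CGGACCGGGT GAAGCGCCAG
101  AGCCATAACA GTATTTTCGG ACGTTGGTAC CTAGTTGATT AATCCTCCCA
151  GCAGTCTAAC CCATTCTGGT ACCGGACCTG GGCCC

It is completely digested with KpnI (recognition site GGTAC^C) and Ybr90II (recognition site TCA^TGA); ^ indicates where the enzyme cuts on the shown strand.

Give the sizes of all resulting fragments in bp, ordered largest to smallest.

KpnI sites (GGTACC) start at positions 126, 168.
KpnI cuts after base 5 of each site (before the last base), so after positions 130, 172.
The Ybr90II site (TCATGA) starts at position 64.
Ybr90II cuts after base 3 of each site, so after position 66.
Combined cut positions: 66, 130, 172.
Linear molecule, 3 cuts → 4 fragments:
  1–66 → 66 bp
  67–130 → 64 bp
  131–172 → 42 bp
  173–185 → 13 bp
Sorted largest to smallest: 66, 64, 42, 13 bp.

66, 64, 42, 13 bp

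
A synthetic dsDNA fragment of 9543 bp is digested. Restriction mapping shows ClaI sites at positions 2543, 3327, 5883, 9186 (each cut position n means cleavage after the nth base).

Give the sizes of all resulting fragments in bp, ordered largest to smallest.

Linear molecule, 4 cuts → 5 fragments:
  2543 − 0 = 2543 bp
  3327 − 2543 = 784 bp
  5883 − 3327 = 2556 bp
  9186 − 5883 = 3303 bp
  9543 − 9186 = 357 bp
Sorted largest to smallest: 3303, 2556, 2543, 784, 357 bp.

3303, 2556, 2543, 784, 357 bp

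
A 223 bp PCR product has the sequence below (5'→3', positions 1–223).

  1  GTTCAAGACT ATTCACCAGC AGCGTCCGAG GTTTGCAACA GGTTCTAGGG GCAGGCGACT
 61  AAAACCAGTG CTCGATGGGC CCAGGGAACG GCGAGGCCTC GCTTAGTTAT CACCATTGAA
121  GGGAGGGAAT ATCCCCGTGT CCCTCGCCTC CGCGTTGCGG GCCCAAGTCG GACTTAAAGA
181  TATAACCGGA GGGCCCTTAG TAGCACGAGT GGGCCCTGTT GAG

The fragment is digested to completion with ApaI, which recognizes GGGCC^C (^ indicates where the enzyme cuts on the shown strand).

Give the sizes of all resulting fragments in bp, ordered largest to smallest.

82, 81, 32, 20, 8 bp

ApaI sites (GGGCCC) start at positions 77, 159, 191, 211.
ApaI cuts after base 5 of each site (before the last base), so after positions 81, 163, 195, 215.
Linear molecule, 4 cuts → 5 fragments:
  1–81 → 81 bp
  82–163 → 82 bp
  164–195 → 32 bp
  196–215 → 20 bp
  216–223 → 8 bp
Sorted largest to smallest: 82, 81, 32, 20, 8 bp.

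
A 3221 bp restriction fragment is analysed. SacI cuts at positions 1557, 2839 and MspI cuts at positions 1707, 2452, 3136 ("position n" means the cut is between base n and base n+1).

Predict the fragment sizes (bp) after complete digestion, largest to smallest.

1557, 745, 387, 297, 150, 85 bp

Combined cut positions (sorted): 1557, 1707, 2452, 2839, 3136.
Linear molecule, 5 cuts → 6 fragments:
  1557 − 0 = 1557 bp
  1707 − 1557 = 150 bp
  2452 − 1707 = 745 bp
  2839 − 2452 = 387 bp
  3136 − 2839 = 297 bp
  3221 − 3136 = 85 bp
Sorted largest to smallest: 1557, 745, 387, 297, 150, 85 bp.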